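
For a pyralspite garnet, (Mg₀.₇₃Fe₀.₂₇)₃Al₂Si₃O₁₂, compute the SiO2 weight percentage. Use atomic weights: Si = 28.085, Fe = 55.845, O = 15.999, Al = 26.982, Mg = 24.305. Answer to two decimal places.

42.05 wt%

Molar mass of (Mg₀.₇₃Fe₀.₂₇)₃Al₂Si₃O₁₂ = 2.19×24.305 + 0.81×55.845 + 2×26.982 + 3×28.085 + 12×15.999 = 428.669 g/mol.
Each formula unit contains 3 Si, equivalent to 3/1 = 3.0000 mol SiO2.
M(SiO2) = 1×28.085 + 2×15.999 = 60.083 g/mol.
Mass of SiO2 per formula unit = 3.0000 × 60.083 = 180.249 g.
SiO2 wt% = 180.249 / 428.669 × 100 = 42.05%.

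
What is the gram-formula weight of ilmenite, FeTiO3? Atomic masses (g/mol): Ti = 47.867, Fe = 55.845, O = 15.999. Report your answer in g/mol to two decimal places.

151.71 g/mol

M = 1×55.845 + 1×47.867 + 3×15.999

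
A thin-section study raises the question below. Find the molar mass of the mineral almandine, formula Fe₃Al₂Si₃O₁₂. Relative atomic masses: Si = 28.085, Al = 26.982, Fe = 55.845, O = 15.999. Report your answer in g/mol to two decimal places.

The formula mass is the sum 3(55.845) + 2(26.982) + 3(28.085) + 12(15.999).

497.74 g/mol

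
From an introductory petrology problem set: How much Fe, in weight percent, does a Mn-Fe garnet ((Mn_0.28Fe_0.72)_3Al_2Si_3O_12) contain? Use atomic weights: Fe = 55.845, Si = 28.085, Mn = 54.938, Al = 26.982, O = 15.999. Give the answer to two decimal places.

Formula mass = 0.84·54.938 + 2.16·55.845 + 2·26.982 + 3·28.085 + 12·15.999 = 496.980 g/mol, of which 120.625 g is Fe.
So Fe makes up 120.625/496.980 = 0.2427 of the mass, i.e. 24.27%.

24.27 weight percent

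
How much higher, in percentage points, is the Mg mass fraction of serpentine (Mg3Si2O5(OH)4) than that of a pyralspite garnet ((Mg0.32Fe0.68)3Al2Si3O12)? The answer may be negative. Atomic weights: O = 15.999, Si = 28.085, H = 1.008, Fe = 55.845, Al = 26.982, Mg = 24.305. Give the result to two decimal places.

M(Mg3Si2O5(OH)4) = 277.108 g/mol, so wt% Mg = 72.915/277.108 × 100 = 26.31%.
M((Mg0.32Fe0.68)3Al2Si3O12) = 467.464 g/mol, so wt% Mg = 23.333/467.464 × 100 = 4.99%.
26.31 − 4.99 = 21.32 pp.

21.32 percentage points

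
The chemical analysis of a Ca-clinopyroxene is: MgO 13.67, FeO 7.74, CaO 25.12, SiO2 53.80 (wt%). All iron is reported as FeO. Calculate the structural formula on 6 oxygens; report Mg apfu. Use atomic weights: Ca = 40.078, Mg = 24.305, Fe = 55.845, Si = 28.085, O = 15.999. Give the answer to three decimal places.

MgO (M=40.304): mol = 0.33917; Mg = 0.33917, O = 0.33917.
FeO (M=71.844): mol = 0.10773; Fe = 0.10773, O = 0.10773.
CaO (M=56.077): mol = 0.44796; Ca = 0.44796, O = 0.44796.
SiO2 (M=60.083): mol = 0.89543; Si = 0.89543, O = 1.79086.
ΣO = 2.68572; factor = 6/ΣO = 2.23404.
Mg apfu = 0.33917 × 2.23404 = 0.758.

0.758 Mg apfu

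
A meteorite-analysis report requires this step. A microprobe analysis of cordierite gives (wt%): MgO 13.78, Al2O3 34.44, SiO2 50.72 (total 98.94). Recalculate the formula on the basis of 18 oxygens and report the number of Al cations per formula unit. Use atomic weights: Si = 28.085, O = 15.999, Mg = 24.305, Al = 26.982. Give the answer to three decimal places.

13.78 wt% MgO ÷ 40.304 g/mol = 0.34190 mol, giving 0.34190 Mg and 0.34190 O.
34.44 wt% Al2O3 ÷ 101.961 g/mol = 0.33778 mol, giving 0.67556 Al and 1.01334 O.
50.72 wt% SiO2 ÷ 60.083 g/mol = 0.84417 mol, giving 0.84417 Si and 1.68834 O.
Oxygen sums to 3.04358; scaling by 18/3.04358 = 5.91409 puts the formula on 18 O.
Al: 0.67556 × 5.91409 = 3.995 atoms per formula unit.

3.995 Al apfu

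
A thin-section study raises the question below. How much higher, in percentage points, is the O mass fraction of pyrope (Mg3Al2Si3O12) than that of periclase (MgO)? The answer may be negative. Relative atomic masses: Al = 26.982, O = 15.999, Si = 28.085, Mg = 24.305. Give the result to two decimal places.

O in Mg3Al2Si3O12: molar mass 403.122 g/mol; 12×15.999 = 191.988 g → 47.63 wt%.
O in MgO: molar mass 40.304 g/mol; 1×15.999 = 15.999 g → 39.70 wt%.
Difference = 47.63 − 39.70 = 7.93 percentage points.

7.93 percentage points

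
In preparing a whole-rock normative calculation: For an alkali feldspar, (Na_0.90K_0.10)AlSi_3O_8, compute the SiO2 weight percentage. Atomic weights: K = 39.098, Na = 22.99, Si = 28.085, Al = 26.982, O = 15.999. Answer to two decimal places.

M((Na_0.90K_0.10)AlSi_3O_8) = 263.830 g/mol; M(SiO2) = 60.083 g/mol.
Moles SiO2 per formula unit = 3 Si ÷ 1 = 3.0000.
SiO2 fraction = (3.0000 × 60.083) / 263.830 = 180.249/263.830 = 0.6832.

68.32 wt%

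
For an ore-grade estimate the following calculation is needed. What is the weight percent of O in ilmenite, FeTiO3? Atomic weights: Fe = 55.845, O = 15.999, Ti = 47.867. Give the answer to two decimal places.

Molar mass of FeTiO3: 1*55.845 + 1*47.867 + 3*15.999 = 151.709 g/mol.
Mass of O per formula unit: 3 × 15.999 = 47.997 g.
Weight fraction O = 47.997 / 151.709 = 0.3164.

31.64 mass %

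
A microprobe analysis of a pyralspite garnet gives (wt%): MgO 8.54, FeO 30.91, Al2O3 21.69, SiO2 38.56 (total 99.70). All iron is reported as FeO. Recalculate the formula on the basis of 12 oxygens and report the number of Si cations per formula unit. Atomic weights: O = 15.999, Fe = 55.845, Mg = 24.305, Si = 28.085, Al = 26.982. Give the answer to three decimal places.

3.004 Si apfu

8.54 wt% MgO ÷ 40.304 g/mol = 0.21189 mol, giving 0.21189 Mg and 0.21189 O.
30.91 wt% FeO ÷ 71.844 g/mol = 0.43024 mol, giving 0.43024 Fe and 0.43024 O.
21.69 wt% Al2O3 ÷ 101.961 g/mol = 0.21273 mol, giving 0.42546 Al and 0.63819 O.
38.56 wt% SiO2 ÷ 60.083 g/mol = 0.64178 mol, giving 0.64178 Si and 1.28356 O.
Oxygen sums to 2.56388; scaling by 12/2.56388 = 4.68041 puts the formula on 12 O.
Si: 0.64178 × 4.68041 = 3.004 atoms per formula unit.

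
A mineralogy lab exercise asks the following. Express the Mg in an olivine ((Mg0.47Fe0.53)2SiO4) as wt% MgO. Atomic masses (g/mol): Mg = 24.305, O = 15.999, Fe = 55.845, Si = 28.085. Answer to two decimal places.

M((Mg0.47Fe0.53)2SiO4) = 174.123 g/mol; M(MgO) = 40.304 g/mol.
Moles MgO per formula unit = 0.94 Mg ÷ 1 = 0.9400.
MgO fraction = (0.9400 × 40.304) / 174.123 = 37.886/174.123 = 0.2176.

21.76 wt%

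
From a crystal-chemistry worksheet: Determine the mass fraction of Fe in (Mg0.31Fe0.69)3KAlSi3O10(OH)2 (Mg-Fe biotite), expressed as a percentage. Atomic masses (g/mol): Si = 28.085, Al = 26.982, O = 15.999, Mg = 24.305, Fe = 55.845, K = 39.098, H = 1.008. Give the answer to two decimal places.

23.96 wt%

M((Mg0.31Fe0.69)3KAlSi3O10(OH)2) = 482.542 g/mol.
Fe contributes 2.07 × 55.845 = 115.599 g per mole.
115.599/482.542 = 0.2396 → 23.96%.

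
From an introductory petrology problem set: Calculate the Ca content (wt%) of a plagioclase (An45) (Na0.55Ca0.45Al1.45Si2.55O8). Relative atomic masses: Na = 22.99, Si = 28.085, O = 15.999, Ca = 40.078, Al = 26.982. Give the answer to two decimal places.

6.69 wt%

M(Na0.55Ca0.45Al1.45Si2.55O8) = 269.412 g/mol.
Ca contributes 0.45 × 40.078 = 18.035 g per mole.
18.035/269.412 = 0.0669 → 6.69%.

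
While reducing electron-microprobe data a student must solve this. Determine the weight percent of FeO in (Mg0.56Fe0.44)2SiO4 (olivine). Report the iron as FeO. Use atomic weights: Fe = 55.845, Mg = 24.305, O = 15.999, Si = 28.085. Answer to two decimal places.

Formula mass = 168.446 g/mol.
0.88 Fe → 0.8800 mol FeO per formula unit; M(FeO) = 71.844, so FeO mass = 63.223 g.
63.223/168.446 × 100 = 37.53 wt%.

37.53 wt%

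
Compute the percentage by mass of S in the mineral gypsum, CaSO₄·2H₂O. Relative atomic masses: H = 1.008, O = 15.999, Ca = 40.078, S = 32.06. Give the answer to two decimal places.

Molar mass of CaSO₄·2H₂O: 1·40.078 + 1·32.06 + 6·15.999 + 4·1.008 = 172.164 g/mol.
Mass of S per formula unit: 1 × 32.06 = 32.060 g.
Weight fraction S = 32.060 / 172.164 = 0.1862.

18.62 weight percent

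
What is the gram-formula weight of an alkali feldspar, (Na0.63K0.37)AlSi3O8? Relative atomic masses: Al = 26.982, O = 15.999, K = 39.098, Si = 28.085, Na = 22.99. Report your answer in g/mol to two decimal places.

268.18 g/mol

M = 0.63×22.99 + 0.37×39.098 + 1×26.982 + 3×28.085 + 8×15.999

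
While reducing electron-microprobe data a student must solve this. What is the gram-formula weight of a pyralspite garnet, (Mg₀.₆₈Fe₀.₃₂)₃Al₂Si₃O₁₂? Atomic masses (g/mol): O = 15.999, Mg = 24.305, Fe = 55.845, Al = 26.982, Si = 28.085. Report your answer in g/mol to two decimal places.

M = 2.04(24.305) + 0.96(55.845) + 2(26.982) + 3(28.085) + 12(15.999)

433.40 g/mol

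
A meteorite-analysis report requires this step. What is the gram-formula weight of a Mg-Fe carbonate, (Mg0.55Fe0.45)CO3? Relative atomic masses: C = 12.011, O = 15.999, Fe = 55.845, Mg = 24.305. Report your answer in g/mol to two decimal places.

The formula mass is the sum 0.55·24.305 + 0.45·55.845 + 1·12.011 + 3·15.999.

98.51 g/mol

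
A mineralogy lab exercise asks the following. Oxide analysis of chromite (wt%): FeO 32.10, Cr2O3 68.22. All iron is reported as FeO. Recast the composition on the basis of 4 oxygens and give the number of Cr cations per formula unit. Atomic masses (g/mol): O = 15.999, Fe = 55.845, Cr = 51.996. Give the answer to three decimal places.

2.002 Cr apfu

FeO (M=71.844): mol = 0.44680; Fe = 0.44680, O = 0.44680.
Cr2O3 (M=151.989): mol = 0.44885; Cr = 0.89770, O = 1.34655.
ΣO = 1.79335; factor = 4/ΣO = 2.23046.
Cr apfu = 0.89770 × 2.23046 = 2.002.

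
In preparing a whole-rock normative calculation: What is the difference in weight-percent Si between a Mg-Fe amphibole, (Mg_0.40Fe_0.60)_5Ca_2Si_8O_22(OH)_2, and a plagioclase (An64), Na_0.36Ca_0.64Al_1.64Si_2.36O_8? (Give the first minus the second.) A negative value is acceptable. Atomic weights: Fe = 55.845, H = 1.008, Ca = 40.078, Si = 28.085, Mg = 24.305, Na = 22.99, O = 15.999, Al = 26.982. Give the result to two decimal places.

Si in (Mg_0.40Fe_0.60)_5Ca_2Si_8O_22(OH)_2: molar mass 906.973 g/mol; 8×28.085 = 224.680 g → 24.77 wt%.
Si in Na_0.36Ca_0.64Al_1.64Si_2.36O_8: molar mass 272.449 g/mol; 2.36×28.085 = 66.281 g → 24.33 wt%.
Difference = 24.77 − 24.33 = 0.44 percentage points.

0.44 percentage points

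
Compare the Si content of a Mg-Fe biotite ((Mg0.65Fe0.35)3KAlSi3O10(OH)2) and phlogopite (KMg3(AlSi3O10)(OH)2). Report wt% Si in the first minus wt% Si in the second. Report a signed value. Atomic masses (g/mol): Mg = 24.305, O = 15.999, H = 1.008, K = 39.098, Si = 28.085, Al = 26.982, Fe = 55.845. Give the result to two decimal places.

Si in (Mg0.65Fe0.35)3KAlSi3O10(OH)2: molar mass 450.371 g/mol; 3×28.085 = 84.255 g → 18.71 wt%.
Si in KMg3(AlSi3O10)(OH)2: molar mass 417.254 g/mol; 3×28.085 = 84.255 g → 20.19 wt%.
Difference = 18.71 − 20.19 = -1.48 percentage points.

-1.48 percentage points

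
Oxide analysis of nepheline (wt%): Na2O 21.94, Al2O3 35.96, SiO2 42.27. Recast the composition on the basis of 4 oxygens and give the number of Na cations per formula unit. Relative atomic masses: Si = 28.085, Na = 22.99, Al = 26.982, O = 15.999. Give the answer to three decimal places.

1.005 Na apfu

21.94 wt% Na2O ÷ 61.979 g/mol = 0.35399 mol, giving 0.70798 Na and 0.35399 O.
35.96 wt% Al2O3 ÷ 101.961 g/mol = 0.35268 mol, giving 0.70536 Al and 1.05804 O.
42.27 wt% SiO2 ÷ 60.083 g/mol = 0.70353 mol, giving 0.70353 Si and 1.40706 O.
Oxygen sums to 2.81909; scaling by 4/2.81909 = 1.41890 puts the formula on 4 O.
Na: 0.70798 × 1.41890 = 1.005 atoms per formula unit.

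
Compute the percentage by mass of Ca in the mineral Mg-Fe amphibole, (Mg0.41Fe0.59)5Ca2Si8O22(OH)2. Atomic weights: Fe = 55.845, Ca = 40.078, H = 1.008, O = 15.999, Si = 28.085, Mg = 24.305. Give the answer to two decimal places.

Molar mass of (Mg0.41Fe0.59)5Ca2Si8O22(OH)2: 2.05×24.305 + 2.95×55.845 + 2×40.078 + 8×28.085 + 24×15.999 + 2×1.008 = 905.396 g/mol.
Mass of Ca per formula unit: 2 × 40.078 = 80.156 g.
Weight fraction Ca = 80.156 / 905.396 = 0.0885.

8.85 mass %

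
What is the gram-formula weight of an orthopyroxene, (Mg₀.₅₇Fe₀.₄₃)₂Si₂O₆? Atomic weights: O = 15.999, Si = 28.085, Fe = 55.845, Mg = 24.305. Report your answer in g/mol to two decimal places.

The formula mass is the sum 1.14·24.305 + 0.86·55.845 + 2·28.085 + 6·15.999.

227.90 g/mol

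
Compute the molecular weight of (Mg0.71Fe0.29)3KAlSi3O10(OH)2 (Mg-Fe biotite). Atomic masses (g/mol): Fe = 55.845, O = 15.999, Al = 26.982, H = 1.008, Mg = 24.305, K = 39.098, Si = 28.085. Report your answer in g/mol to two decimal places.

444.69 g/mol

The formula mass is the sum 2.13·24.305 + 0.87·55.845 + 1·39.098 + 1·26.982 + 3·28.085 + 12·15.999 + 2·1.008.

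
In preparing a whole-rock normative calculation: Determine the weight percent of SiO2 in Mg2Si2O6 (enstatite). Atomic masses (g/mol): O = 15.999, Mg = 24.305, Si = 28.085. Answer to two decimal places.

59.85 wt%

Formula mass = 200.774 g/mol.
2 Si → 2.0000 mol SiO2 per formula unit; M(SiO2) = 60.083, so SiO2 mass = 120.166 g.
120.166/200.774 × 100 = 59.85 wt%.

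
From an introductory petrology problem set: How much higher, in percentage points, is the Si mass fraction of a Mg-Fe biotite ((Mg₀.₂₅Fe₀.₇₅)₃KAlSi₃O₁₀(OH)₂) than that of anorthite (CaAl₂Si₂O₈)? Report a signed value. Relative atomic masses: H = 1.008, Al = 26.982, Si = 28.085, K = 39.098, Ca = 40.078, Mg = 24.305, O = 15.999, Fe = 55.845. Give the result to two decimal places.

First mineral: 84.255 g Si in 488.219 g formula = 17.26 wt% Si.
Second mineral: 56.170 g Si in 278.204 g formula = 20.19 wt% Si.
17.26% − 20.19% gives a difference of -2.93 percentage points.

-2.93 percentage points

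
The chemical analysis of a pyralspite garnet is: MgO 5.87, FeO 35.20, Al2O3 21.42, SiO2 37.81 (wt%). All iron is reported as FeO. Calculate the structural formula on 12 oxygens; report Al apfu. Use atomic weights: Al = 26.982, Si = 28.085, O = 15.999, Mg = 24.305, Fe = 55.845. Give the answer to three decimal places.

MgO: 5.87/40.304 = 0.14564 mol → 0.14564 mol Mg, 0.14564 mol O.
FeO: 35.20/71.844 = 0.48995 mol → 0.48995 mol Fe, 0.48995 mol O.
Al2O3: 21.42/101.961 = 0.21008 mol → 0.42016 mol Al, 0.63024 mol O.
SiO2: 37.81/60.083 = 0.62930 mol → 0.62930 mol Si, 1.25860 mol O.
Total oxygen = 2.52443 mol. Normalization factor = 12/2.52443 = 4.75355.
Al per 12 O = 0.42016 × 4.75355 = 1.997.

1.997 Al apfu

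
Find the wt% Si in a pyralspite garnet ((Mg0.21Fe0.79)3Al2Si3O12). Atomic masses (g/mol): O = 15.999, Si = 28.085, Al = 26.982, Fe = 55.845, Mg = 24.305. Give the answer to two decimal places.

17.63 wt%

Formula mass = 0.63·24.305 + 2.37·55.845 + 2·26.982 + 3·28.085 + 12·15.999 = 477.872 g/mol, of which 84.255 g is Si.
So Si makes up 84.255/477.872 = 0.1763 of the mass, i.e. 17.63%.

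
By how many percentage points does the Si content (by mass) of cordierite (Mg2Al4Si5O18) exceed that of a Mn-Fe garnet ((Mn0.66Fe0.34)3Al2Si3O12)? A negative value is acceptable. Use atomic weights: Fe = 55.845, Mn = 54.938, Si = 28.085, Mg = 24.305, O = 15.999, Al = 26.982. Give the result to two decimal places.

Si in Mg2Al4Si5O18: molar mass 584.945 g/mol; 5×28.085 = 140.425 g → 24.01 wt%.
Si in (Mn0.66Fe0.34)3Al2Si3O12: molar mass 495.946 g/mol; 3×28.085 = 84.255 g → 16.99 wt%.
Difference = 24.01 − 16.99 = 7.02 percentage points.

7.02 percentage points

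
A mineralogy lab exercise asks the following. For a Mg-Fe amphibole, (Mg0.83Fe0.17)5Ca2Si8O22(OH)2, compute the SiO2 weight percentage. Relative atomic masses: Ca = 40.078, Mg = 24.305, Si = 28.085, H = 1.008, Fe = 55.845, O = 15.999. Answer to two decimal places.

Formula mass = 839.162 g/mol.
8 Si → 8.0000 mol SiO2 per formula unit; M(SiO2) = 60.083, so SiO2 mass = 480.664 g.
480.664/839.162 × 100 = 57.28 wt%.

57.28 wt%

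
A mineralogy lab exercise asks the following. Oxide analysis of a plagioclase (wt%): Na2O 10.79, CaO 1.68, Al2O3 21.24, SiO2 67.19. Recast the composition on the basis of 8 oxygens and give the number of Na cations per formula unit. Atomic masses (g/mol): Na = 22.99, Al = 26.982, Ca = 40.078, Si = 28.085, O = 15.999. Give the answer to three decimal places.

0.909 Na apfu

10.79 wt% Na2O ÷ 61.979 g/mol = 0.17409 mol, giving 0.34818 Na and 0.17409 O.
1.68 wt% CaO ÷ 56.077 g/mol = 0.02996 mol, giving 0.02996 Ca and 0.02996 O.
21.24 wt% Al2O3 ÷ 101.961 g/mol = 0.20831 mol, giving 0.41662 Al and 0.62493 O.
67.19 wt% SiO2 ÷ 60.083 g/mol = 1.11829 mol, giving 1.11829 Si and 2.23658 O.
Oxygen sums to 3.06556; scaling by 8/3.06556 = 2.60964 puts the formula on 8 O.
Na: 0.34818 × 2.60964 = 0.909 atoms per formula unit.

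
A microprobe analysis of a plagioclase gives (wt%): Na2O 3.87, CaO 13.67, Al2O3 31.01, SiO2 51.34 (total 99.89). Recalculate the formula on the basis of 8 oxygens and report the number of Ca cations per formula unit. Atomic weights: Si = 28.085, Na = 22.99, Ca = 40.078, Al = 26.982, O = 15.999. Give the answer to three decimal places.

0.666 Ca apfu

Na2O (M=61.979): mol = 0.06244; Na = 0.12488, O = 0.06244.
CaO (M=56.077): mol = 0.24377; Ca = 0.24377, O = 0.24377.
Al2O3 (M=101.961): mol = 0.30414; Al = 0.60828, O = 0.91242.
SiO2 (M=60.083): mol = 0.85448; Si = 0.85448, O = 1.70896.
ΣO = 2.92759; factor = 8/ΣO = 2.73262.
Ca apfu = 0.24377 × 2.73262 = 0.666.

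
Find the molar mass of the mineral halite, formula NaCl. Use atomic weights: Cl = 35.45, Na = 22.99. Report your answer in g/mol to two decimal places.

The formula mass is the sum 1×22.99 + 1×35.45.

58.44 g/mol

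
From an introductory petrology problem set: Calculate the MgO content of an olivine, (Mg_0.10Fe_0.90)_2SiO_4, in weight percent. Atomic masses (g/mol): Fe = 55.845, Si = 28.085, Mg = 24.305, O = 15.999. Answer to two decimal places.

M((Mg_0.10Fe_0.90)_2SiO_4) = 197.463 g/mol; M(MgO) = 40.304 g/mol.
Moles MgO per formula unit = 0.20 Mg ÷ 1 = 0.2000.
MgO fraction = (0.2000 × 40.304) / 197.463 = 8.061/197.463 = 0.0408.

4.08 wt%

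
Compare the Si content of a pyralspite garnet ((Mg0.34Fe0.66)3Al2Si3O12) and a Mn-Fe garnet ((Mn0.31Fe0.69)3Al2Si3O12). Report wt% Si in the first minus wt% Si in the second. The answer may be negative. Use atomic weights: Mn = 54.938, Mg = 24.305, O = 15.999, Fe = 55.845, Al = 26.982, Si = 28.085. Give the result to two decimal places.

1.14 percentage points

Si in (Mg0.34Fe0.66)3Al2Si3O12: molar mass 465.571 g/mol; 3×28.085 = 84.255 g → 18.10 wt%.
Si in (Mn0.31Fe0.69)3Al2Si3O12: molar mass 496.898 g/mol; 3×28.085 = 84.255 g → 16.96 wt%.
Difference = 18.10 − 16.96 = 1.14 percentage points.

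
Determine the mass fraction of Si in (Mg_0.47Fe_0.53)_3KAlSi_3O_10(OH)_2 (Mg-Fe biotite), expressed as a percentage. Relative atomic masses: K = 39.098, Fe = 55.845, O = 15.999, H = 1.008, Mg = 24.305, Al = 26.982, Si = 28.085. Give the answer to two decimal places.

Formula mass = 1.41*24.305 + 1.59*55.845 + 1*39.098 + 1*26.982 + 3*28.085 + 12*15.999 + 2*1.008 = 467.403 g/mol, of which 84.255 g is Si.
So Si makes up 84.255/467.403 = 0.1803 of the mass, i.e. 18.03%.

18.03 weight percent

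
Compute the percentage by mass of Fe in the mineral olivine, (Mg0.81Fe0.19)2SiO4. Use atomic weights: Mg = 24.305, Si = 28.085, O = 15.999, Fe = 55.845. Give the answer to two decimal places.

Molar mass of (Mg0.81Fe0.19)2SiO4: 1.62·24.305 + 0.38·55.845 + 1·28.085 + 4·15.999 = 152.676 g/mol.
Mass of Fe per formula unit: 0.38 × 55.845 = 21.221 g.
Weight fraction Fe = 21.221 / 152.676 = 0.1390.

13.90 weight percent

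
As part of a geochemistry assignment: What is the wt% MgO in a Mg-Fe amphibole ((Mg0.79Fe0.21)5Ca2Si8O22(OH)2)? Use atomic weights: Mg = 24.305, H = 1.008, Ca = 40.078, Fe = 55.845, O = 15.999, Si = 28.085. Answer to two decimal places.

18.83 wt%

Molar mass of (Mg0.79Fe0.21)5Ca2Si8O22(OH)2 = 3.95·24.305 + 1.05·55.845 + 2·40.078 + 8·28.085 + 24·15.999 + 2·1.008 = 845.470 g/mol.
Each formula unit contains 3.95 Mg, equivalent to 3.95/1 = 3.9500 mol MgO.
M(MgO) = 1×24.305 + 1×15.999 = 40.304 g/mol.
Mass of MgO per formula unit = 3.9500 × 40.304 = 159.201 g.
MgO wt% = 159.201 / 845.470 × 100 = 18.83%.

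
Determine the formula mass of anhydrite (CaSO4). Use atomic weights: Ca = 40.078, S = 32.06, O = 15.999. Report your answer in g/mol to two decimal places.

136.13 g/mol

M = 1*40.078 + 1*32.06 + 4*15.999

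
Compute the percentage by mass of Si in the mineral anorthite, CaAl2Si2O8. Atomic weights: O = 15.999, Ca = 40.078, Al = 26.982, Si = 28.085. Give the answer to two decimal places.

20.19 wt%

Molar mass of CaAl2Si2O8: 1×40.078 + 2×26.982 + 2×28.085 + 8×15.999 = 278.204 g/mol.
Mass of Si per formula unit: 2 × 28.085 = 56.170 g.
Weight fraction Si = 56.170 / 278.204 = 0.2019.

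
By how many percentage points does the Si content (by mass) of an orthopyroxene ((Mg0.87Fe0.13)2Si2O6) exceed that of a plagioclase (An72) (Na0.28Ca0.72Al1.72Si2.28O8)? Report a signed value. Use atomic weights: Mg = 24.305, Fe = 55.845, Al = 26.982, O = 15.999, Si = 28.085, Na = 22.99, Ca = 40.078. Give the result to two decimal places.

First mineral: 56.170 g Si in 208.974 g formula = 26.88 wt% Si.
Second mineral: 64.034 g Si in 273.728 g formula = 23.39 wt% Si.
26.88% − 23.39% gives a difference of 3.49 percentage points.

3.49 percentage points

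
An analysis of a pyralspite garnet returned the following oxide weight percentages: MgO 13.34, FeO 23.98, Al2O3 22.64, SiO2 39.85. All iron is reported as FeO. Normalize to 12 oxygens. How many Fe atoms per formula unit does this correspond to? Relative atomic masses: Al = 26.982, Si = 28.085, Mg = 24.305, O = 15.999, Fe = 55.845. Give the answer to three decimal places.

MgO (M=40.304): mol = 0.33098; Mg = 0.33098, O = 0.33098.
FeO (M=71.844): mol = 0.33378; Fe = 0.33378, O = 0.33378.
Al2O3 (M=101.961): mol = 0.22205; Al = 0.44410, O = 0.66615.
SiO2 (M=60.083): mol = 0.66325; Si = 0.66325, O = 1.32650.
ΣO = 2.65741; factor = 12/ΣO = 4.51568.
Fe apfu = 0.33378 × 4.51568 = 1.507.

1.507 Fe apfu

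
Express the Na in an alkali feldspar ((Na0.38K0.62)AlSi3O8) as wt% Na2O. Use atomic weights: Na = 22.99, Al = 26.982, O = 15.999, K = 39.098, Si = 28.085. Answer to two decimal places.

4.33 wt%

Molar mass of (Na0.38K0.62)AlSi3O8 = 0.38·22.99 + 0.62·39.098 + 1·26.982 + 3·28.085 + 8·15.999 = 272.206 g/mol.
Each formula unit contains 0.38 Na, equivalent to 0.38/2 = 0.1900 mol Na2O.
M(Na2O) = 2×22.99 + 1×15.999 = 61.979 g/mol.
Mass of Na2O per formula unit = 0.1900 × 61.979 = 11.776 g.
Na2O wt% = 11.776 / 272.206 × 100 = 4.33%.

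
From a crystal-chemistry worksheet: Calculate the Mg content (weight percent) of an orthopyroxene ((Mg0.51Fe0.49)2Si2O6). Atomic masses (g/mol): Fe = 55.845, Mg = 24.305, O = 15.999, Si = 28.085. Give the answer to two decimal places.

Formula mass = 1.02·24.305 + 0.98·55.845 + 2·28.085 + 6·15.999 = 231.683 g/mol, of which 24.791 g is Mg.
So Mg makes up 24.791/231.683 = 0.1070 of the mass, i.e. 10.70%.

10.70 weight percent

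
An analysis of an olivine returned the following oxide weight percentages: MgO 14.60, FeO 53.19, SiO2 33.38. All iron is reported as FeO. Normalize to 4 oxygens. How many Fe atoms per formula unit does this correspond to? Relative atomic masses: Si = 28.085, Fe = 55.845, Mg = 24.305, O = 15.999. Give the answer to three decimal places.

MgO: 14.60/40.304 = 0.36225 mol → 0.36225 mol Mg, 0.36225 mol O.
FeO: 53.19/71.844 = 0.74035 mol → 0.74035 mol Fe, 0.74035 mol O.
SiO2: 33.38/60.083 = 0.55556 mol → 0.55556 mol Si, 1.11112 mol O.
Total oxygen = 2.21372 mol. Normalization factor = 4/2.21372 = 1.80691.
Fe per 4 O = 0.74035 × 1.80691 = 1.338.

1.338 Fe apfu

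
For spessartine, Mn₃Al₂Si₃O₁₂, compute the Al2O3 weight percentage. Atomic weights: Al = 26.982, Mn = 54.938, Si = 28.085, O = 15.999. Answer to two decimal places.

20.60 wt%

M(Mn₃Al₂Si₃O₁₂) = 495.021 g/mol; M(Al2O3) = 101.961 g/mol.
Moles Al2O3 per formula unit = 2 Al ÷ 2 = 1.0000.
Al2O3 fraction = (1.0000 × 101.961) / 495.021 = 101.961/495.021 = 0.2060.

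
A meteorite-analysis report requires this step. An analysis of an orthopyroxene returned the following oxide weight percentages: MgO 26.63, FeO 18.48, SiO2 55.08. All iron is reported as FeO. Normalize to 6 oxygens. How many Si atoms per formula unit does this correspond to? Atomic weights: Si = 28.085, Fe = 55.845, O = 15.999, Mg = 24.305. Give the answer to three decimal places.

1.999 Si apfu

26.63 wt% MgO ÷ 40.304 g/mol = 0.66073 mol, giving 0.66073 Mg and 0.66073 O.
18.48 wt% FeO ÷ 71.844 g/mol = 0.25722 mol, giving 0.25722 Fe and 0.25722 O.
55.08 wt% SiO2 ÷ 60.083 g/mol = 0.91673 mol, giving 0.91673 Si and 1.83346 O.
Oxygen sums to 2.75141; scaling by 6/2.75141 = 2.18070 puts the formula on 6 O.
Si: 0.91673 × 2.18070 = 1.999 atoms per formula unit.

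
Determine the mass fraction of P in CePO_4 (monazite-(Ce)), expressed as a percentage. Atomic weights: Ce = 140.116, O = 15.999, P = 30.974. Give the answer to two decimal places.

13.18 weight percent

M(CePO_4) = 235.086 g/mol.
P contributes 1 × 30.974 = 30.974 g per mole.
30.974/235.086 = 0.1318 → 13.18%.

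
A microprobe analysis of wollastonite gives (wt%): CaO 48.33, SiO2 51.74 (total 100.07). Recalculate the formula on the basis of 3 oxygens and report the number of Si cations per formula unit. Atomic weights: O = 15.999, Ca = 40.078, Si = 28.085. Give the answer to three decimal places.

CaO: 48.33/56.077 = 0.86185 mol → 0.86185 mol Ca, 0.86185 mol O.
SiO2: 51.74/60.083 = 0.86114 mol → 0.86114 mol Si, 1.72228 mol O.
Total oxygen = 2.58413 mol. Normalization factor = 3/2.58413 = 1.16093.
Si per 3 O = 0.86114 × 1.16093 = 1.000.

1.000 Si apfu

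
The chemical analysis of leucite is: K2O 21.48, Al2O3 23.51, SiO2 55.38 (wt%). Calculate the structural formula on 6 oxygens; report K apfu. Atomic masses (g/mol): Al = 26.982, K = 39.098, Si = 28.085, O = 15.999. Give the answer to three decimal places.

0.990 K apfu

K2O (M=94.195): mol = 0.22804; K = 0.45608, O = 0.22804.
Al2O3 (M=101.961): mol = 0.23058; Al = 0.46116, O = 0.69174.
SiO2 (M=60.083): mol = 0.92172; Si = 0.92172, O = 1.84344.
ΣO = 2.76322; factor = 6/ΣO = 2.17138.
K apfu = 0.45608 × 2.17138 = 0.990.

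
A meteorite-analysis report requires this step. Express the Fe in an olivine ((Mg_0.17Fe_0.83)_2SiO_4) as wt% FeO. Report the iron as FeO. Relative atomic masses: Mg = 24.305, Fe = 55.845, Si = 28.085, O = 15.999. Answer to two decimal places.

61.78 wt%

Molar mass of (Mg_0.17Fe_0.83)_2SiO_4 = 0.34×24.305 + 1.66×55.845 + 1×28.085 + 4×15.999 = 193.047 g/mol.
Each formula unit contains 1.66 Fe, equivalent to 1.66/1 = 1.6600 mol FeO.
M(FeO) = 1×55.845 + 1×15.999 = 71.844 g/mol.
Mass of FeO per formula unit = 1.6600 × 71.844 = 119.261 g.
FeO wt% = 119.261 / 193.047 × 100 = 61.78%.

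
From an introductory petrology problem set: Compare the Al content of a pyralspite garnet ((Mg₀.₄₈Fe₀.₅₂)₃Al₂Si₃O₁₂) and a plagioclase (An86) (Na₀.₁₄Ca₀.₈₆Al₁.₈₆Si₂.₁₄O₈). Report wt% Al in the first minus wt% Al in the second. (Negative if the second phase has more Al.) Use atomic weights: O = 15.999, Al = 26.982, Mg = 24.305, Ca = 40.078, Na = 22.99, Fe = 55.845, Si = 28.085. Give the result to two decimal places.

Al in (Mg₀.₄₈Fe₀.₅₂)₃Al₂Si₃O₁₂: molar mass 452.324 g/mol; 2×26.982 = 53.964 g → 11.93 wt%.
Al in Na₀.₁₄Ca₀.₈₆Al₁.₈₆Si₂.₁₄O₈: molar mass 275.966 g/mol; 1.86×26.982 = 50.187 g → 18.19 wt%.
Difference = 11.93 − 18.19 = -6.26 percentage points.

-6.26 percentage points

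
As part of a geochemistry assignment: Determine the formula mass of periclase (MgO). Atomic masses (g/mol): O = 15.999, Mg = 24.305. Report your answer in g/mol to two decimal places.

Mg: 1 × 24.305 = 24.3050
O: 1 × 15.999 = 15.9990
Summing the contributions gives the formula mass.

40.30 g/mol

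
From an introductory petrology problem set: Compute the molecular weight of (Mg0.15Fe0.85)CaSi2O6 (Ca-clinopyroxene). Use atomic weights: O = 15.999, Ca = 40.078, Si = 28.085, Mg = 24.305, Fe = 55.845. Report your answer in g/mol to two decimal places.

243.36 g/mol

M = 0.15·24.305 + 0.85·55.845 + 1·40.078 + 2·28.085 + 6·15.999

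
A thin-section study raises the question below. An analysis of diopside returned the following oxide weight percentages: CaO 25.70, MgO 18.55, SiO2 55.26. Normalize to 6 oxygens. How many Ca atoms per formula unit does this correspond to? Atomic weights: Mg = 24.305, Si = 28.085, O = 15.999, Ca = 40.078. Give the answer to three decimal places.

25.70 wt% CaO ÷ 56.077 g/mol = 0.45830 mol, giving 0.45830 Ca and 0.45830 O.
18.55 wt% MgO ÷ 40.304 g/mol = 0.46025 mol, giving 0.46025 Mg and 0.46025 O.
55.26 wt% SiO2 ÷ 60.083 g/mol = 0.91973 mol, giving 0.91973 Si and 1.83946 O.
Oxygen sums to 2.75801; scaling by 6/2.75801 = 2.17548 puts the formula on 6 O.
Ca: 0.45830 × 2.17548 = 0.997 atoms per formula unit.

0.997 Ca apfu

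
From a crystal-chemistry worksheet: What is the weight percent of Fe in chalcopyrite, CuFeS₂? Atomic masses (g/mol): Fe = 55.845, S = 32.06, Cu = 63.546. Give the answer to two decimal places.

M(CuFeS₂) = 183.511 g/mol.
Fe contributes 1 × 55.845 = 55.845 g per mole.
55.845/183.511 = 0.3043 → 30.43%.

30.43 mass %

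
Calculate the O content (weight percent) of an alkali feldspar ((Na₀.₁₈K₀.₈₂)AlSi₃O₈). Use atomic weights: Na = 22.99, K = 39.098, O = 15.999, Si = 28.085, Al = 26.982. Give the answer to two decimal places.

Molar mass of (Na₀.₁₈K₀.₈₂)AlSi₃O₈: 0.18*22.99 + 0.82*39.098 + 1*26.982 + 3*28.085 + 8*15.999 = 275.428 g/mol.
Mass of O per formula unit: 8 × 15.999 = 127.992 g.
Weight fraction O = 127.992 / 275.428 = 0.4647.

46.47 weight percent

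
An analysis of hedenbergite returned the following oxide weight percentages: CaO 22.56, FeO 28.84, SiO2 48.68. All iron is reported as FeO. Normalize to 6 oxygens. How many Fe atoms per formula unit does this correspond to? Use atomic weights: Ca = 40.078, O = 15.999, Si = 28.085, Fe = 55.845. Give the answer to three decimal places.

0.994 Fe apfu

CaO: 22.56/56.077 = 0.40230 mol → 0.40230 mol Ca, 0.40230 mol O.
FeO: 28.84/71.844 = 0.40143 mol → 0.40143 mol Fe, 0.40143 mol O.
SiO2: 48.68/60.083 = 0.81021 mol → 0.81021 mol Si, 1.62042 mol O.
Total oxygen = 2.42415 mol. Normalization factor = 6/2.42415 = 2.47509.
Fe per 6 O = 0.40143 × 2.47509 = 0.994.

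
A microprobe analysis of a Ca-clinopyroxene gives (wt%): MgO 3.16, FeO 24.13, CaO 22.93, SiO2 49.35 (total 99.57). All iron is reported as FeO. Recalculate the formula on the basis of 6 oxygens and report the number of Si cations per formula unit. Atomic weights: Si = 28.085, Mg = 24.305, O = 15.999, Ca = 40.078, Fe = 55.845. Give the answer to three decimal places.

3.16 wt% MgO ÷ 40.304 g/mol = 0.07840 mol, giving 0.07840 Mg and 0.07840 O.
24.13 wt% FeO ÷ 71.844 g/mol = 0.33587 mol, giving 0.33587 Fe and 0.33587 O.
22.93 wt% CaO ÷ 56.077 g/mol = 0.40890 mol, giving 0.40890 Ca and 0.40890 O.
49.35 wt% SiO2 ÷ 60.083 g/mol = 0.82136 mol, giving 0.82136 Si and 1.64272 O.
Oxygen sums to 2.46589; scaling by 6/2.46589 = 2.43320 puts the formula on 6 O.
Si: 0.82136 × 2.43320 = 1.999 atoms per formula unit.

1.999 Si apfu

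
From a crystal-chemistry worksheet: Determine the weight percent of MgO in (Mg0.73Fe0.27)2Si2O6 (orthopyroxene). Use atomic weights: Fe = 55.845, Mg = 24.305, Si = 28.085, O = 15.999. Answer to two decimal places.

27.02 wt%

M((Mg0.73Fe0.27)2Si2O6) = 217.806 g/mol; M(MgO) = 40.304 g/mol.
Moles MgO per formula unit = 1.46 Mg ÷ 1 = 1.4600.
MgO fraction = (1.4600 × 40.304) / 217.806 = 58.844/217.806 = 0.2702.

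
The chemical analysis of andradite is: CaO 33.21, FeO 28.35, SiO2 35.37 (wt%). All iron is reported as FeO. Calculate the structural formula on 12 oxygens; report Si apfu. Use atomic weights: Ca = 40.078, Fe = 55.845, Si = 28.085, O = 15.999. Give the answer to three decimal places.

3.264 Si apfu

33.21 wt% CaO ÷ 56.077 g/mol = 0.59222 mol, giving 0.59222 Ca and 0.59222 O.
28.35 wt% FeO ÷ 71.844 g/mol = 0.39460 mol, giving 0.39460 Fe and 0.39460 O.
35.37 wt% SiO2 ÷ 60.083 g/mol = 0.58869 mol, giving 0.58869 Si and 1.17738 O.
Oxygen sums to 2.16420; scaling by 12/2.16420 = 5.54477 puts the formula on 12 O.
Si: 0.58869 × 5.54477 = 3.264 atoms per formula unit.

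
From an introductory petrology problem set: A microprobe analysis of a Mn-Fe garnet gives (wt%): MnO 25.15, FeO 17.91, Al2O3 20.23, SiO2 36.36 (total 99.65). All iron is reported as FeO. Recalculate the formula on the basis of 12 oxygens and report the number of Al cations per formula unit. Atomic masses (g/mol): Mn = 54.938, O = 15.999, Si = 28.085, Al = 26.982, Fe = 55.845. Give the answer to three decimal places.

25.15 wt% MnO ÷ 70.937 g/mol = 0.35454 mol, giving 0.35454 Mn and 0.35454 O.
17.91 wt% FeO ÷ 71.844 g/mol = 0.24929 mol, giving 0.24929 Fe and 0.24929 O.
20.23 wt% Al2O3 ÷ 101.961 g/mol = 0.19841 mol, giving 0.39682 Al and 0.59523 O.
36.36 wt% SiO2 ÷ 60.083 g/mol = 0.60516 mol, giving 0.60516 Si and 1.21032 O.
Oxygen sums to 2.40938; scaling by 12/2.40938 = 4.98053 puts the formula on 12 O.
Al: 0.39682 × 4.98053 = 1.976 atoms per formula unit.

1.976 Al apfu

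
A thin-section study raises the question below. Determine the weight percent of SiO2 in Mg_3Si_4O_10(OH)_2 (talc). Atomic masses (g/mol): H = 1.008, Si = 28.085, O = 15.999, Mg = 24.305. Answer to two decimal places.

M(Mg_3Si_4O_10(OH)_2) = 379.259 g/mol; M(SiO2) = 60.083 g/mol.
Moles SiO2 per formula unit = 4 Si ÷ 1 = 4.0000.
SiO2 fraction = (4.0000 × 60.083) / 379.259 = 240.332/379.259 = 0.6337.

63.37 wt%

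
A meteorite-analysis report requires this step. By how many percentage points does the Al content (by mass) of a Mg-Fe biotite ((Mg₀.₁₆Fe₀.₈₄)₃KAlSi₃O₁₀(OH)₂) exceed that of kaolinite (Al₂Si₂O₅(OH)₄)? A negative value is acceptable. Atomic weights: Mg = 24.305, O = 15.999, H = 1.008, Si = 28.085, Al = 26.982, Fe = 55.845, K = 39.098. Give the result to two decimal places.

M((Mg₀.₁₆Fe₀.₈₄)₃KAlSi₃O₁₀(OH)₂) = 496.735 g/mol, so wt% Al = 26.982/496.735 × 100 = 5.43%.
M(Al₂Si₂O₅(OH)₄) = 258.157 g/mol, so wt% Al = 53.964/258.157 × 100 = 20.90%.
5.43 − 20.90 = -15.47 pp.

-15.47 percentage points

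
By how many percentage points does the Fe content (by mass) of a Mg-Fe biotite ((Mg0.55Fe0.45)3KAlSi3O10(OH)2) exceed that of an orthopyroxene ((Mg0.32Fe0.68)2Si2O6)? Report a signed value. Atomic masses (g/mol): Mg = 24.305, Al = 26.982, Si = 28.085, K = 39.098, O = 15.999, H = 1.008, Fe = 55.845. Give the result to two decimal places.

M((Mg0.55Fe0.45)3KAlSi3O10(OH)2) = 459.833 g/mol, so wt% Fe = 75.391/459.833 × 100 = 16.40%.
M((Mg0.32Fe0.68)2Si2O6) = 243.668 g/mol, so wt% Fe = 75.949/243.668 × 100 = 31.17%.
16.40 − 31.17 = -14.77 pp.

-14.77 percentage points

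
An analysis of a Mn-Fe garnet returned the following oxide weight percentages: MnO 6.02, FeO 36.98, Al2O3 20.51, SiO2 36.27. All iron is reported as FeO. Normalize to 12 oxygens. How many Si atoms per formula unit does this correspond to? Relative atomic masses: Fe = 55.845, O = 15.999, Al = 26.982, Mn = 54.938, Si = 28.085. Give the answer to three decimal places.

6.02 wt% MnO ÷ 70.937 g/mol = 0.08486 mol, giving 0.08486 Mn and 0.08486 O.
36.98 wt% FeO ÷ 71.844 g/mol = 0.51473 mol, giving 0.51473 Fe and 0.51473 O.
20.51 wt% Al2O3 ÷ 101.961 g/mol = 0.20116 mol, giving 0.40232 Al and 0.60348 O.
36.27 wt% SiO2 ÷ 60.083 g/mol = 0.60366 mol, giving 0.60366 Si and 1.20732 O.
Oxygen sums to 2.41039; scaling by 12/2.41039 = 4.97845 puts the formula on 12 O.
Si: 0.60366 × 4.97845 = 3.005 atoms per formula unit.

3.005 Si apfu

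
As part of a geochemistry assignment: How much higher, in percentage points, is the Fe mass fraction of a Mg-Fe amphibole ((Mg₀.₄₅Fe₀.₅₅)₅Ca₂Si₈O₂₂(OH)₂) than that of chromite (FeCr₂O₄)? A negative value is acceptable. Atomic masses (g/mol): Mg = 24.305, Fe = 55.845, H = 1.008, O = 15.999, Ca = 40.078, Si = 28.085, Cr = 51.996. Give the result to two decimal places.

M((Mg₀.₄₅Fe₀.₅₅)₅Ca₂Si₈O₂₂(OH)₂) = 899.088 g/mol, so wt% Fe = 153.574/899.088 × 100 = 17.08%.
M(FeCr₂O₄) = 223.833 g/mol, so wt% Fe = 55.845/223.833 × 100 = 24.95%.
17.08 − 24.95 = -7.87 pp.

-7.87 percentage points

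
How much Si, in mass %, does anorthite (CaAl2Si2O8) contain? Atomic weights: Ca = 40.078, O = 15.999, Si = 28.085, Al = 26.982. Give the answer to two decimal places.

20.19 mass %

M(CaAl2Si2O8) = 278.204 g/mol.
Si contributes 2 × 28.085 = 56.170 g per mole.
56.170/278.204 = 0.2019 → 20.19%.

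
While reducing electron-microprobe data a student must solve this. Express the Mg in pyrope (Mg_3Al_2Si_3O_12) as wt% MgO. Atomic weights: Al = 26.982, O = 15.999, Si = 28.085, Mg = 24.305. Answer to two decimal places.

29.99 wt%

M(Mg_3Al_2Si_3O_12) = 403.122 g/mol; M(MgO) = 40.304 g/mol.
Moles MgO per formula unit = 3 Mg ÷ 1 = 3.0000.
MgO fraction = (3.0000 × 40.304) / 403.122 = 120.912/403.122 = 0.2999.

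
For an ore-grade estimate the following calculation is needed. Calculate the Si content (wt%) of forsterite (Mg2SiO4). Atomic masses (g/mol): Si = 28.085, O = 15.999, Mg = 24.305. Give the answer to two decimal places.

19.96 wt%

Formula mass = 2×24.305 + 1×28.085 + 4×15.999 = 140.691 g/mol, of which 28.085 g is Si.
So Si makes up 28.085/140.691 = 0.1996 of the mass, i.e. 19.96%.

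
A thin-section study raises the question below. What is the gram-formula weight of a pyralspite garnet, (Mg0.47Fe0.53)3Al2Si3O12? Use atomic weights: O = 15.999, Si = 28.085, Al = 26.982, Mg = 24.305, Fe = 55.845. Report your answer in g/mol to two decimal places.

The formula mass is the sum 1.41*24.305 + 1.59*55.845 + 2*26.982 + 3*28.085 + 12*15.999.

453.27 g/mol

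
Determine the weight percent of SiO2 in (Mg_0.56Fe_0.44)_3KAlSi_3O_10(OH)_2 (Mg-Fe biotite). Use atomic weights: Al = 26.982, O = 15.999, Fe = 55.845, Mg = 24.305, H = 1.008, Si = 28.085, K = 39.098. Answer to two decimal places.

Molar mass of (Mg_0.56Fe_0.44)_3KAlSi_3O_10(OH)_2 = 1.68·24.305 + 1.32·55.845 + 1·39.098 + 1·26.982 + 3·28.085 + 12·15.999 + 2·1.008 = 458.887 g/mol.
Each formula unit contains 3 Si, equivalent to 3/1 = 3.0000 mol SiO2.
M(SiO2) = 1×28.085 + 2×15.999 = 60.083 g/mol.
Mass of SiO2 per formula unit = 3.0000 × 60.083 = 180.249 g.
SiO2 wt% = 180.249 / 458.887 × 100 = 39.28%.

39.28 wt%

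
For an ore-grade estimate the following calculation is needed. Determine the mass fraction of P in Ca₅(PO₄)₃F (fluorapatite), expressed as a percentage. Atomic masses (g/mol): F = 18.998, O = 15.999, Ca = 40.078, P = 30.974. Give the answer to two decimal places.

18.43 wt%

M(Ca₅(PO₄)₃F) = 504.298 g/mol.
P contributes 3 × 30.974 = 92.922 g per mole.
92.922/504.298 = 0.1843 → 18.43%.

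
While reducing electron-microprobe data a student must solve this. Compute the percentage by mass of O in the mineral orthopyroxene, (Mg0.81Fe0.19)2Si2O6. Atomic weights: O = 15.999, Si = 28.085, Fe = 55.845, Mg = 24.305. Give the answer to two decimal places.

Molar mass of (Mg0.81Fe0.19)2Si2O6: 1.62×24.305 + 0.38×55.845 + 2×28.085 + 6×15.999 = 212.759 g/mol.
Mass of O per formula unit: 6 × 15.999 = 95.994 g.
Weight fraction O = 95.994 / 212.759 = 0.4512.

45.12 weight percent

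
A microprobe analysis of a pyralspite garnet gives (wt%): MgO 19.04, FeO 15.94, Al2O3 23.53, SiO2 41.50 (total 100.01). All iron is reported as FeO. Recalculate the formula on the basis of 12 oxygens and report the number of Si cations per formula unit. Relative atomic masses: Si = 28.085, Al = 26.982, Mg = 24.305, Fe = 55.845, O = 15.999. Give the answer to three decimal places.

19.04 wt% MgO ÷ 40.304 g/mol = 0.47241 mol, giving 0.47241 Mg and 0.47241 O.
15.94 wt% FeO ÷ 71.844 g/mol = 0.22187 mol, giving 0.22187 Fe and 0.22187 O.
23.53 wt% Al2O3 ÷ 101.961 g/mol = 0.23077 mol, giving 0.46154 Al and 0.69231 O.
41.50 wt% SiO2 ÷ 60.083 g/mol = 0.69071 mol, giving 0.69071 Si and 1.38142 O.
Oxygen sums to 2.76801; scaling by 12/2.76801 = 4.33524 puts the formula on 12 O.
Si: 0.69071 × 4.33524 = 2.994 atoms per formula unit.

2.994 Si apfu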